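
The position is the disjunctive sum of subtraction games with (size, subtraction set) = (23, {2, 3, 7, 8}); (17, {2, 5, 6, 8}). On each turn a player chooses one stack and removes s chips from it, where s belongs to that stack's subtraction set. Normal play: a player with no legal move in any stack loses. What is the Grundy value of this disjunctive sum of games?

0

Stack A, S = {2, 3, 7, 8}:
n :  0  1  2  3  4  5  6  7  8  9 10 11 12 13 14 15 16 17 18 19 20 21 22 23
G :  0  0  1  1  2  0  0  1  1  2  0  0  1  1  2  0  0  1  1  2  0  0  1  1
G_A(23) = 1.
Stack B, S = {2, 5, 6, 8}:
n :  0  1  2  3  4  5  6  7  8  9 10 11 12 13 14 15 16 17
G :  0  0  1  1  0  2  1  3  2  2  3  0  2  1  0  0  1  1
G_B(17) = 1.
Combined Grundy value = 1 ⊕ 1 = 0.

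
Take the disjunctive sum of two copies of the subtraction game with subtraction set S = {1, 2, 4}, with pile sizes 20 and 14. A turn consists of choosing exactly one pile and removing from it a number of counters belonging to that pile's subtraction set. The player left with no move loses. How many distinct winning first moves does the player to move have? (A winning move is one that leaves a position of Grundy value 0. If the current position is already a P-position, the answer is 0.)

0

All piles use S = {1, 2, 4}:
n :  0  1  2  3  4  5  6  7  8  9 10 11 12 13 14 15 16 17 18 19 20
G :  0  1  2  0  1  2  0  1  2  0  1  2  0  1  2  0  1  2  0  1  2
Pile A: G(20) = 2.
Pile B: G(14) = 2.
Combined Grundy value = 2 ⊕ 2 = 0.
A winning move leaves total XOR = 0, i.e. changes one component's Grundy value g to g ⊕ X where X is the current total.
Pile A: target g' = 2⊕0 = 2, but every legal move changes the Grundy value (mex property), so 0 moves.
Pile B: target g' = 2⊕0 = 2, but every legal move changes the Grundy value (mex property), so 0 moves.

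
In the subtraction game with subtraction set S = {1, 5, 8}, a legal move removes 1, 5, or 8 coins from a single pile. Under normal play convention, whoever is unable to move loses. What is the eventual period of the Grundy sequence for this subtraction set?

G(0) = 0
G(1) = mex{0} = 1
G(2) = mex{1} = 0
G(3) = mex{0} = 1
G(4) = mex{1} = 0
G(5) = mex{0,0} = 1
G(6) = mex{1,1} = 0
G(7) = mex{0,0} = 1
G(8) = mex{1,1,0} = 2
G(9) = mex{2,0,1} = 3
G(10) = mex{3,1,0} = 2
G(11) = mex{2,0,1} = 3
G(12) = mex{3,1,0} = 2
G(13) = mex{2,2,1} = 0
G(14) = mex{0,3,0} = 1
G(15) = mex{1,2,1} = 0
G(16) = mex{0,3,2} = 1
G(17) = mex{1,2,3} = 0
G(18) = mex{0,0,2} = 1
G(19) = mex{1,1,3} = 0
G(20) = mex{0,0,2} = 1
G(21) = mex{1,1,0} = 2
G(22) = mex{2,0,1} = 3
G(23) = mex{3,1,0} = 2
G(24) = mex{2,0,1} = 3
G(25) = mex{3,1,0} = 2
G(26) = mex{2,2,1} = 0
G(27) = mex{0,3,0} = 1
G(n+13) = G(n) holds for n = 0,…,7 (a full window of length max(S) = 8), so the sequence is purely periodic with period 13.

13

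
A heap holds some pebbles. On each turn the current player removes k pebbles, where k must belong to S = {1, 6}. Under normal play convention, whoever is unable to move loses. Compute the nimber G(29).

G(0) = 0
G(1) = mex{0} = 1
G(2) = mex{1} = 0
G(3) = mex{0} = 1
G(4) = mex{1} = 0
G(5) = mex{0} = 1
G(6) = mex{1,0} = 2
G(7) = mex{2,1} = 0
G(8) = mex{0,0} = 1
G(9) = mex{1,1} = 0
G(10) = mex{0,0} = 1
G(11) = mex{1,1} = 0
G(12) = mex{0,2} = 1
G(13) = mex{1,0} = 2
G(14) = mex{2,1} = 0
G(15) = mex{0,0} = 1
G(16) = mex{1,1} = 0
G(17) = mex{0,0} = 1
G(18) = mex{1,1} = 0
G(19) = mex{0,2} = 1
G(20) = mex{1,0} = 2
G(21) = mex{2,1} = 0
G(22) = mex{0,0} = 1
G(23) = mex{1,1} = 0
G(24) = mex{0,0} = 1
G(25) = mex{1,1} = 0
G(26) = mex{0,2} = 1
G(27) = mex{1,0} = 2
G(28) = mex{2,1} = 0
G(29) = mex{0,0} = 1

1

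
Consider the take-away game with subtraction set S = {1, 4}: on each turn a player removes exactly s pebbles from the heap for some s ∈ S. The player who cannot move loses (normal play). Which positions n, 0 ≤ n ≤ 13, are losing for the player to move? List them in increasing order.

0, 2, 5, 7, 10, 12

G(0) = 0
G(1) = mex{0} = 1
G(2) = mex{1} = 0
G(3) = mex{0} = 1
G(4) = mex{1,0} = 2
G(5) = mex{2,1} = 0
G(6) = mex{0,0} = 1
G(7) = mex{1,1} = 0
G(8) = mex{0,2} = 1
G(9) = mex{1,0} = 2
G(10) = mex{2,1} = 0
G(11) = mex{0,0} = 1
G(12) = mex{1,1} = 0
G(13) = mex{0,2} = 1
P-positions are exactly the n with G(n) = 0.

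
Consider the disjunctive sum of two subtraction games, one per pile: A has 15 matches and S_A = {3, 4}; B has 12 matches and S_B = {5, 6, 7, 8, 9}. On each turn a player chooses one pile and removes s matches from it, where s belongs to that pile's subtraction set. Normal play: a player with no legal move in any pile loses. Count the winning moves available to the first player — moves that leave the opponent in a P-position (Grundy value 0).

Pile A, S = {3, 4}:
G(0) = 0
G(1) = mex{} = 0
G(2) = mex{} = 0
G(3) = mex{0} = 1
G(4) = mex{0,0} = 1
G(5) = mex{0,0} = 1
G(6) = mex{1,0} = 2
G(7) = mex{1,1} = 0
G(8) = mex{1,1} = 0
G(9) = mex{2,1} = 0
G(10) = mex{0,2} = 1
G(11) = mex{0,0} = 1
G(12) = mex{0,0} = 1
G(13) = mex{1,0} = 2
G(14) = mex{1,1} = 0
G(15) = mex{1,1} = 0
G_A(15) = 0.
Pile B, S = {5, 6, 7, 8, 9}:
n :  0  1  2  3  4  5  6  7  8  9 10 11 12
G :  0  0  0  0  0  1  1  1  1  1  2  2  2
G_B(12) = 2.
Combined Grundy value = 0 ⊕ 2 = 2.
A winning move leaves total XOR = 0, i.e. changes one component's Grundy value g to g ⊕ X where X is the current total.
Pile A: need g' = 0⊕2 = 2. Options: 15−3→G=1, 15−4→G=1. Hits: 0.
Pile B: need g' = 2⊕2 = 0. Options: 12−5→G=1, 12−6→G=1, 12−7→G=1, 12−8→G=0, 12−9→G=0. Hits: 2.

2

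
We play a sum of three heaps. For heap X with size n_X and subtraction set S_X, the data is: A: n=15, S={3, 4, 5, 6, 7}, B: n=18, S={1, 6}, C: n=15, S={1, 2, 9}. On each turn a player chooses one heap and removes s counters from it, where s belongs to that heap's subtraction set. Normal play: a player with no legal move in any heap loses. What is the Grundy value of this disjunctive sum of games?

Heap A, S = {3, 4, 5, 6, 7}:
n :  0  1  2  3  4  5  6  7  8  9 10 11 12 13 14 15
G :  0  0  0  1  1  1  2  2  2  3  0  0  0  1  1  1
G_A(15) = 1.
Heap B, S = {1, 6}:
n :  0  1  2  3  4  5  6  7  8  9 10 11 12 13 14 15 16 17 18
G :  0  1  0  1  0  1  2  0  1  0  1  0  1  2  0  1  0  1  0
G_B(18) = 0.
Heap C, S = {1, 2, 9}:
G(0) = 0
G(1) = mex{0} = 1
G(2) = mex{1,0} = 2
G(3) = mex{2,1} = 0
G(4) = mex{0,2} = 1
G(5) = mex{1,0} = 2
G(6) = mex{2,1} = 0
G(7) = mex{0,2} = 1
G(8) = mex{1,0} = 2
G(9) = mex{2,1,0} = 3
G(10) = mex{3,2,1} = 0
G(11) = mex{0,3,2} = 1
G(12) = mex{1,0,0} = 2
G(13) = mex{2,1,1} = 0
G(14) = mex{0,2,2} = 1
G(15) = mex{1,0,0} = 2
G_C(15) = 2.
Combined Grundy value = 1 ⊕ 0 ⊕ 2 = 3.

3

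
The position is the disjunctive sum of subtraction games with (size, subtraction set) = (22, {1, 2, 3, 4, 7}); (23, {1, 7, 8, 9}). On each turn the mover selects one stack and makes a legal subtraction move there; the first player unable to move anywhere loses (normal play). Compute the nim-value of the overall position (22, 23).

3

Stack A, S = {1, 2, 3, 4, 7}:
n :  0  1  2  3  4  5  6  7  8  9 10 11 12 13 14 15 16 17 18 19 20 21 22
G :  0  1  2  3  4  0  1  2  3  4  0  1  2  3  4  0  1  2  3  4  0  1  2
G_A(22) = 2.
Stack B, S = {1, 7, 8, 9}:
n :  0  1  2  3  4  5  6  7  8  9 10 11 12 13 14 15 16 17 18 19 20 21 22 23
G :  0  1  0  1  0  1  0  1  2  3  2  3  2  3  2  3  0  1  0  1  0  1  0  1
G_B(23) = 1.
Combined Grundy value = 2 ⊕ 1 = 3.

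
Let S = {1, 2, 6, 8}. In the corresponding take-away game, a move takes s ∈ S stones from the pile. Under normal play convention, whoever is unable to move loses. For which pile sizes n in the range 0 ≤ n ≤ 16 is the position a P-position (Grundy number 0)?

G(0) = 0
G(1) = mex{0} = 1
G(2) = mex{1,0} = 2
G(3) = mex{2,1} = 0
G(4) = mex{0,2} = 1
G(5) = mex{1,0} = 2
G(6) = mex{2,1,0} = 3
G(7) = mex{3,2,1} = 0
G(8) = mex{0,3,2,0} = 1
G(9) = mex{1,0,0,1} = 2
G(10) = mex{2,1,1,2} = 0
G(11) = mex{0,2,2,0} = 1
G(12) = mex{1,0,3,1} = 2
G(13) = mex{2,1,0,2} = 3
G(14) = mex{3,2,1,3} = 0
G(15) = mex{0,3,2,0} = 1
G(16) = mex{1,0,0,1} = 2
P-positions are exactly the n with G(n) = 0.

0, 3, 7, 10, 14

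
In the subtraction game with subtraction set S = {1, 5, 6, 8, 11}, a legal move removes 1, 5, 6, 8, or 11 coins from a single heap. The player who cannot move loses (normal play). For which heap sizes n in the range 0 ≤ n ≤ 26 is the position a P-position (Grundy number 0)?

n :  0  1  2  3  4  5  6  7  8  9 10 11 12 13 14 15 16 17 18 19 20 21 22 23 24 25 26
G :  0  1  0  1  0  1  2  3  2  3  2  3  4  5  0  1  0  1  0  1  2  3  2  3  2  3  4
P-positions are exactly the n with G(n) = 0.

0, 2, 4, 14, 16, 18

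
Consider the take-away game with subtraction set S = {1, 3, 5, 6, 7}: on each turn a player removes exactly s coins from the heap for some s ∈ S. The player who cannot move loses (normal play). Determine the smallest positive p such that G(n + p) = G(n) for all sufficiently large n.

12

G(0) = 0
G(1) = mex{0} = 1
G(2) = mex{1} = 0
G(3) = mex{0,0} = 1
G(4) = mex{1,1} = 0
G(5) = mex{0,0,0} = 1
G(6) = mex{1,1,1,0} = 2
G(7) = mex{2,0,0,1,0} = 3
G(8) = mex{3,1,1,0,1} = 2
G(9) = mex{2,2,0,1,0} = 3
G(10) = mex{3,3,1,0,1} = 2
G(11) = mex{2,2,2,1,0} = 3
G(12) = mex{3,3,3,2,1} = 0
G(13) = mex{0,2,2,3,2} = 1
G(14) = mex{1,3,3,2,3} = 0
G(15) = mex{0,0,2,3,2} = 1
G(16) = mex{1,1,3,2,3} = 0
G(17) = mex{0,0,0,3,2} = 1
G(18) = mex{1,1,1,0,3} = 2
G(19) = mex{2,0,0,1,0} = 3
G(20) = mex{3,1,1,0,1} = 2
G(21) = mex{2,2,0,1,0} = 3
G(22) = mex{3,3,1,0,1} = 2
G(23) = mex{2,2,2,1,0} = 3
G(24) = mex{3,3,3,2,1} = 0
G(25) = mex{0,2,2,3,2} = 1
G(n+12) = G(n) holds for n = 0,…,6 (a full window of length max(S) = 7), so the sequence is purely periodic with period 12.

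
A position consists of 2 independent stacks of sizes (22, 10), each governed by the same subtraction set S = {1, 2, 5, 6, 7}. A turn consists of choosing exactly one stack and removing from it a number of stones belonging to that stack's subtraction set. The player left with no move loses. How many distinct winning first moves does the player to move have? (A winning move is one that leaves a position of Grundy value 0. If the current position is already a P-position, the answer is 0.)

All stacks use S = {1, 2, 5, 6, 7}:
G(0) = 0
G(1) = mex{0} = 1
G(2) = mex{1,0} = 2
G(3) = mex{2,1} = 0
G(4) = mex{0,2} = 1
G(5) = mex{1,0,0} = 2
G(6) = mex{2,1,1,0} = 3
G(7) = mex{3,2,2,1,0} = 4
G(8) = mex{4,3,0,2,1} = 5
G(9) = mex{5,4,1,0,2} = 3
G(10) = mex{3,5,2,1,0} = 4
G(11) = mex{4,3,3,2,1} = 0
G(12) = mex{0,4,4,3,2} = 1
G(13) = mex{1,0,5,4,3} = 2
G(14) = mex{2,1,3,5,4} = 0
G(15) = mex{0,2,4,3,5} = 1
G(16) = mex{1,0,0,4,3} = 2
G(17) = mex{2,1,1,0,4} = 3
G(18) = mex{3,2,2,1,0} = 4
G(19) = mex{4,3,0,2,1} = 5
G(20) = mex{5,4,1,0,2} = 3
G(21) = mex{3,5,2,1,0} = 4
G(22) = mex{4,3,3,2,1} = 0
Stack A: G(22) = 0.
Stack B: G(10) = 4.
Combined Grundy value = 0 ⊕ 4 = 4.
A winning move leaves total XOR = 0, i.e. changes one component's Grundy value g to g ⊕ X where X is the current total.
Stack A: need g' = 0⊕4 = 4. Options: 22−1→G=4, 22−2→G=3, 22−5→G=3, 22−6→G=2, 22−7→G=1. Hits: 1.
Stack B: need g' = 4⊕4 = 0. Options: 10−1→G=3, 10−2→G=5, 10−5→G=2, 10−6→G=1, 10−7→G=0. Hits: 1.

2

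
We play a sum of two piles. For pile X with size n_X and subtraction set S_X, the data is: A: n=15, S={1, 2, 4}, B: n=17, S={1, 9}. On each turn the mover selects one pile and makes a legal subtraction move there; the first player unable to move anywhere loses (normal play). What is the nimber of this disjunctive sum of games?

1

Pile A, S = {1, 2, 4}:
n :  0  1  2  3  4  5  6  7  8  9 10 11 12 13 14 15
G :  0  1  2  0  1  2  0  1  2  0  1  2  0  1  2  0
G_A(15) = 0.
Pile B, S = {1, 9}:
n :  0  1  2  3  4  5  6  7  8  9 10 11 12 13 14 15 16 17
G :  0  1  0  1  0  1  0  1  0  1  0  1  0  1  0  1  0  1
G_B(17) = 1.
Combined Grundy value = 0 ⊕ 1 = 1.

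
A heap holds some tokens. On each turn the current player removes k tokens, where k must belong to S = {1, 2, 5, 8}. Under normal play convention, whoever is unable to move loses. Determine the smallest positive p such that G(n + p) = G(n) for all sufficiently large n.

G(0) = 0
G(1) = mex{0} = 1
G(2) = mex{1,0} = 2
G(3) = mex{2,1} = 0
G(4) = mex{0,2} = 1
G(5) = mex{1,0,0} = 2
G(6) = mex{2,1,1} = 0
G(7) = mex{0,2,2} = 1
G(8) = mex{1,0,0,0} = 2
G(9) = mex{2,1,1,1} = 0
G(10) = mex{0,2,2,2} = 1
G(11) = mex{1,0,0,0} = 2
G(12) = mex{2,1,1,1} = 0
G(13) = mex{0,2,2,2} = 1
G(14) = mex{1,0,0,0} = 2
G(n+3) = G(n) holds for n = 0,…,7 (a full window of length max(S) = 8), so the sequence is purely periodic with period 3.

3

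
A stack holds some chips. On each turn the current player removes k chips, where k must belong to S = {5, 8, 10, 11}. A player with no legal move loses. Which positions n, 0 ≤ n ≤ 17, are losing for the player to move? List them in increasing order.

n :  0  1  2  3  4  5  6  7  8  9 10 11 12 13 14 15 16 17
G :  0  0  0  0  0  1  1  1  1  1  2  2  2  2  2  3  0  0
P-positions are exactly the n with G(n) = 0.

0, 1, 2, 3, 4, 16, 17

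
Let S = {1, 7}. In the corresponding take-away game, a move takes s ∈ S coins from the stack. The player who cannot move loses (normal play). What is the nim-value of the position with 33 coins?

G(0) = 0
G(1) = mex{0} = 1
G(2) = mex{1} = 0
G(3) = mex{0} = 1
G(4) = mex{1} = 0
G(5) = mex{0} = 1
G(6) = mex{1} = 0
G(7) = mex{0,0} = 1
G(8) = mex{1,1} = 0
G(9) = mex{0,0} = 1
G(10) = mex{1,1} = 0
G(11) = mex{0,0} = 1
G(12) = mex{1,1} = 0
G(13) = mex{0,0} = 1
G(14) = mex{1,1} = 0
G(15) = mex{0,0} = 1
G(16) = mex{1,1} = 0
G(17) = mex{0,0} = 1
G(18) = mex{1,1} = 0
G(19) = mex{0,0} = 1
G(20) = mex{1,1} = 0
G(21) = mex{0,0} = 1
G(22) = mex{1,1} = 0
G(23) = mex{0,0} = 1
G(24) = mex{1,1} = 0
G(25) = mex{0,0} = 1
G(26) = mex{1,1} = 0
G(27) = mex{0,0} = 1
G(28) = mex{1,1} = 0
G(29) = mex{0,0} = 1
G(30) = mex{1,1} = 0
G(31) = mex{0,0} = 1
G(32) = mex{1,1} = 0
G(33) = mex{0,0} = 1

1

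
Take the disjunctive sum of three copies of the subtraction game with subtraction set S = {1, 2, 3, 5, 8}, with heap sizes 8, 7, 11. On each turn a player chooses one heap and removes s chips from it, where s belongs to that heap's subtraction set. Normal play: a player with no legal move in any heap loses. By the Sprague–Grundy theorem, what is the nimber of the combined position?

All heaps use S = {1, 2, 3, 5, 8}:
G(0) = 0
G(1) = mex{0} = 1
G(2) = mex{1,0} = 2
G(3) = mex{2,1,0} = 3
G(4) = mex{3,2,1} = 0
G(5) = mex{0,3,2,0} = 1
G(6) = mex{1,0,3,1} = 2
G(7) = mex{2,1,0,2} = 3
G(8) = mex{3,2,1,3,0} = 4
G(9) = mex{4,3,2,0,1} = 5
G(10) = mex{5,4,3,1,2} = 0
G(11) = mex{0,5,4,2,3} = 1
Heap A: G(8) = 4.
Heap B: G(7) = 3.
Heap C: G(11) = 1.
Combined Grundy value = 4 ⊕ 3 ⊕ 1 = 6.

6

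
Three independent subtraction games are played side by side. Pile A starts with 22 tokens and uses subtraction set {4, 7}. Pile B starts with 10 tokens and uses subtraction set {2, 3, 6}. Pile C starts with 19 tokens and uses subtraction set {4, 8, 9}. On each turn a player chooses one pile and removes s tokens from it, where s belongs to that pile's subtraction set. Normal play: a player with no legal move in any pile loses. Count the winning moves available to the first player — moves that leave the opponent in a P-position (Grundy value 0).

4

Pile A, S = {4, 7}:
G(0) = 0
G(1) = mex{} = 0
G(2) = mex{} = 0
G(3) = mex{} = 0
G(4) = mex{0} = 1
G(5) = mex{0} = 1
G(6) = mex{0} = 1
G(7) = mex{0,0} = 1
G(8) = mex{1,0} = 2
G(9) = mex{1,0} = 2
G(10) = mex{1,0} = 2
G(11) = mex{1,1} = 0
G(12) = mex{2,1} = 0
G(13) = mex{2,1} = 0
G(14) = mex{2,1} = 0
G(15) = mex{0,2} = 1
G(16) = mex{0,2} = 1
G(17) = mex{0,2} = 1
G(18) = mex{0,0} = 1
G(19) = mex{1,0} = 2
G(20) = mex{1,0} = 2
G(21) = mex{1,0} = 2
G(22) = mex{1,1} = 0
G_A(22) = 0.
Pile B, S = {2, 3, 6}:
n :  0  1  2  3  4  5  6  7  8  9 10
G :  0  0  1  1  2  0  3  1  2  0  0
G_B(10) = 0.
Pile C, S = {4, 8, 9}:
n :  0  1  2  3  4  5  6  7  8  9 10 11 12 13 14 15 16 17 18 19
G :  0  0  0  0  1  1  1  1  2  2  2  2  3  0  0  0  0  1  1  1
G_C(19) = 1.
Combined Grundy value = 0 ⊕ 0 ⊕ 1 = 1.
A winning move leaves total XOR = 0, i.e. changes one component's Grundy value g to g ⊕ X where X is the current total.
Pile A: need g' = 0⊕1 = 1. Options: 22−4→G=1, 22−7→G=1. Hits: 2.
Pile B: need g' = 0⊕1 = 1. Options: 10−2→G=2, 10−3→G=1, 10−6→G=2. Hits: 1.
Pile C: need g' = 1⊕1 = 0. Options: 19−4→G=0, 19−8→G=2, 19−9→G=2. Hits: 1.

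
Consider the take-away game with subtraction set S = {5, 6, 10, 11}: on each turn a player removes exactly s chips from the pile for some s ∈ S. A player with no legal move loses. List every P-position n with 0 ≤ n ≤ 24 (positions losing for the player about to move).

0, 1, 2, 3, 4, 16, 17, 18, 19, 20

G(0) = 0
G(1) = mex{} = 0
G(2) = mex{} = 0
G(3) = mex{} = 0
G(4) = mex{} = 0
G(5) = mex{0} = 1
G(6) = mex{0,0} = 1
G(7) = mex{0,0} = 1
G(8) = mex{0,0} = 1
G(9) = mex{0,0} = 1
G(10) = mex{1,0,0} = 2
G(11) = mex{1,1,0,0} = 2
G(12) = mex{1,1,0,0} = 2
G(13) = mex{1,1,0,0} = 2
G(14) = mex{1,1,0,0} = 2
G(15) = mex{2,1,1,0} = 3
G(16) = mex{2,2,1,1} = 0
G(17) = mex{2,2,1,1} = 0
G(18) = mex{2,2,1,1} = 0
G(19) = mex{2,2,1,1} = 0
G(20) = mex{3,2,2,1} = 0
G(21) = mex{0,3,2,2} = 1
G(22) = mex{0,0,2,2} = 1
G(23) = mex{0,0,2,2} = 1
G(24) = mex{0,0,2,2} = 1
P-positions are exactly the n with G(n) = 0.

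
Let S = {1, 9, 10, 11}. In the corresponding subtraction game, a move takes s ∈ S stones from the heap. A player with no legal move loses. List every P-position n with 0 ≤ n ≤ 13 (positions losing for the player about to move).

G(0) = 0
G(1) = mex{0} = 1
G(2) = mex{1} = 0
G(3) = mex{0} = 1
G(4) = mex{1} = 0
G(5) = mex{0} = 1
G(6) = mex{1} = 0
G(7) = mex{0} = 1
G(8) = mex{1} = 0
G(9) = mex{0,0} = 1
G(10) = mex{1,1,0} = 2
G(11) = mex{2,0,1,0} = 3
G(12) = mex{3,1,0,1} = 2
G(13) = mex{2,0,1,0} = 3
P-positions are exactly the n with G(n) = 0.

0, 2, 4, 6, 8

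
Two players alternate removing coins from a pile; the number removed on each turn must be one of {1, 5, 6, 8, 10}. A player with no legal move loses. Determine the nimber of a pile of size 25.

G(0) = 0
G(1) = mex{0} = 1
G(2) = mex{1} = 0
G(3) = mex{0} = 1
G(4) = mex{1} = 0
G(5) = mex{0,0} = 1
G(6) = mex{1,1,0} = 2
G(7) = mex{2,0,1} = 3
G(8) = mex{3,1,0,0} = 2
G(9) = mex{2,0,1,1} = 3
G(10) = mex{3,1,0,0,0} = 2
G(11) = mex{2,2,1,1,1} = 0
G(12) = mex{0,3,2,0,0} = 1
G(13) = mex{1,2,3,1,1} = 0
G(14) = mex{0,3,2,2,0} = 1
G(15) = mex{1,2,3,3,1} = 0
G(16) = mex{0,0,2,2,2} = 1
G(17) = mex{1,1,0,3,3} = 2
G(18) = mex{2,0,1,2,2} = 3
G(19) = mex{3,1,0,0,3} = 2
G(20) = mex{2,0,1,1,2} = 3
G(21) = mex{3,1,0,0,0} = 2
G(22) = mex{2,2,1,1,1} = 0
G(23) = mex{0,3,2,0,0} = 1
G(24) = mex{1,2,3,1,1} = 0
G(25) = mex{0,3,2,2,0} = 1

1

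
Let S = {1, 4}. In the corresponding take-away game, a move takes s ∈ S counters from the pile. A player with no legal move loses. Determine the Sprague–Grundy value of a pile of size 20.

0

n :  0  1  2  3  4  5  6  7  8  9 10 11 12 13 14 15 16 17 18 19 20
G :  0  1  0  1  2  0  1  0  1  2  0  1  0  1  2  0  1  0  1  2  0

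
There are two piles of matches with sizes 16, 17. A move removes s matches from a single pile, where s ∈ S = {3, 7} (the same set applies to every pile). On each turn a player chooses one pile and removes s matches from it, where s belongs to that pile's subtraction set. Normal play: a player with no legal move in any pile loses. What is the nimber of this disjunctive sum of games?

All piles use S = {3, 7}:
n :  0  1  2  3  4  5  6  7  8  9 10 11 12 13 14 15 16 17
G :  0  0  0  1  1  1  0  2  2  1  0  0  0  1  1  1  0  2
Pile A: G(16) = 0.
Pile B: G(17) = 2.
Combined Grundy value = 0 ⊕ 2 = 2.

2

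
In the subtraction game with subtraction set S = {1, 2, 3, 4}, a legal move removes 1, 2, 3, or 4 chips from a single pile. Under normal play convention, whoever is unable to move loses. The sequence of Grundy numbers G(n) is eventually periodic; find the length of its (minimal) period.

5

n :  0  1  2  3  4  5  6  7  8  9 10 11 12 13 14
G :  0  1  2  3  4  0  1  2  3  4  0  1  2  3  4
G(n+5) = G(n) holds for n = 0,…,3 (a full window of length max(S) = 4), so the sequence is purely periodic with period 5.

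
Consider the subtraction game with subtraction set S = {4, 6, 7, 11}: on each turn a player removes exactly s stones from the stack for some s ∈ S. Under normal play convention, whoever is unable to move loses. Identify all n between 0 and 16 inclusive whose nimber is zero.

0, 1, 2, 3, 15, 16

n :  0  1  2  3  4  5  6  7  8  9 10 11 12 13 14 15 16
G :  0  0  0  0  1  1  1  1  2  2  2  2  3  3  3  0  0
P-positions are exactly the n with G(n) = 0.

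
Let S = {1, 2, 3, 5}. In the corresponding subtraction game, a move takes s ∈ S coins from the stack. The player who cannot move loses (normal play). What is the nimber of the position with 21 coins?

G(0) = 0
G(1) = mex{0} = 1
G(2) = mex{1,0} = 2
G(3) = mex{2,1,0} = 3
G(4) = mex{3,2,1} = 0
G(5) = mex{0,3,2,0} = 1
G(6) = mex{1,0,3,1} = 2
G(7) = mex{2,1,0,2} = 3
G(8) = mex{3,2,1,3} = 0
G(9) = mex{0,3,2,0} = 1
G(10) = mex{1,0,3,1} = 2
G(11) = mex{2,1,0,2} = 3
G(12) = mex{3,2,1,3} = 0
G(13) = mex{0,3,2,0} = 1
G(14) = mex{1,0,3,1} = 2
G(15) = mex{2,1,0,2} = 3
G(16) = mex{3,2,1,3} = 0
G(17) = mex{0,3,2,0} = 1
G(18) = mex{1,0,3,1} = 2
G(19) = mex{2,1,0,2} = 3
G(20) = mex{3,2,1,3} = 0
G(21) = mex{0,3,2,0} = 1

1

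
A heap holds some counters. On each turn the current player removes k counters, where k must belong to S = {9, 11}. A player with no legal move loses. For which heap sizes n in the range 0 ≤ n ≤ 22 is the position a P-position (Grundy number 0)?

0, 1, 2, 3, 4, 5, 6, 7, 8, 20, 21, 22

n :  0  1  2  3  4  5  6  7  8  9 10 11 12 13 14 15 16 17 18 19 20 21 22
G :  0  0  0  0  0  0  0  0  0  1  1  1  1  1  1  1  1  1  2  2  0  0  0
P-positions are exactly the n with G(n) = 0.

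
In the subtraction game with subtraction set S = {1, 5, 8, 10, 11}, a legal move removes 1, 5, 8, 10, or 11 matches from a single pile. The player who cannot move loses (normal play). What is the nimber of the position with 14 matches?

2

G(0) = 0
G(1) = mex{0} = 1
G(2) = mex{1} = 0
G(3) = mex{0} = 1
G(4) = mex{1} = 0
G(5) = mex{0,0} = 1
G(6) = mex{1,1} = 0
G(7) = mex{0,0} = 1
G(8) = mex{1,1,0} = 2
G(9) = mex{2,0,1} = 3
G(10) = mex{3,1,0,0} = 2
G(11) = mex{2,0,1,1,0} = 3
G(12) = mex{3,1,0,0,1} = 2
G(13) = mex{2,2,1,1,0} = 3
G(14) = mex{3,3,0,0,1} = 2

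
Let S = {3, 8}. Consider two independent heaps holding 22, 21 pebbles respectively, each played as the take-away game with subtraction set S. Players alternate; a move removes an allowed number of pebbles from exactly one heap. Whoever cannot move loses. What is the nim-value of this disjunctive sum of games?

1

All heaps use S = {3, 8}:
n :  0  1  2  3  4  5  6  7  8  9 10 11 12 13 14 15 16 17 18 19 20 21 22
G :  0  0  0  1  1  1  0  0  2  1  1  0  0  0  1  1  1  0  0  2  1  1  0
Heap A: G(22) = 0.
Heap B: G(21) = 1.
Combined Grundy value = 0 ⊕ 1 = 1.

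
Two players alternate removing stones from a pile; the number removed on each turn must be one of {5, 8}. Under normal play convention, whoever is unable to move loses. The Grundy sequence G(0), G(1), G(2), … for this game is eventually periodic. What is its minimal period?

13

n :  0  1  2  3  4  5  6  7  8  9 10 11 12 13 14 15 16 17 18 19 20 21 22 23 24 25 26 27
G :  0  0  0  0  0  1  1  1  1  1  2  2  2  0  0  0  0  0  1  1  1  1  1  2  2  2  0  0
G(n+13) = G(n) holds for n = 0,…,7 (a full window of length max(S) = 8), so the sequence is purely periodic with period 13.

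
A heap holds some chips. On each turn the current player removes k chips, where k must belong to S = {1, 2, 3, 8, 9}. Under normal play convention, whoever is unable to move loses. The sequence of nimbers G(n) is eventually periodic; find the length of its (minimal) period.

G(0) = 0
G(1) = mex{0} = 1
G(2) = mex{1,0} = 2
G(3) = mex{2,1,0} = 3
G(4) = mex{3,2,1} = 0
G(5) = mex{0,3,2} = 1
G(6) = mex{1,0,3} = 2
G(7) = mex{2,1,0} = 3
G(8) = mex{3,2,1,0} = 4
G(9) = mex{4,3,2,1,0} = 5
G(10) = mex{5,4,3,2,1} = 0
G(11) = mex{0,5,4,3,2} = 1
G(12) = mex{1,0,5,0,3} = 2
G(13) = mex{2,1,0,1,0} = 3
G(14) = mex{3,2,1,2,1} = 0
G(15) = mex{0,3,2,3,2} = 1
G(16) = mex{1,0,3,4,3} = 2
G(17) = mex{2,1,0,5,4} = 3
G(18) = mex{3,2,1,0,5} = 4
G(19) = mex{4,3,2,1,0} = 5
G(20) = mex{5,4,3,2,1} = 0
G(21) = mex{0,5,4,3,2} = 1
G(n+10) = G(n) holds for n = 0,…,8 (a full window of length max(S) = 9), so the sequence is purely periodic with period 10.

10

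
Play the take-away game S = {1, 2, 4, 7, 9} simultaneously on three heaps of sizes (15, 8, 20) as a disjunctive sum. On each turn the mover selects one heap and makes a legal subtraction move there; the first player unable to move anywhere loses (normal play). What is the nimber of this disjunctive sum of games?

0

All heaps use S = {1, 2, 4, 7, 9}:
n :  0  1  2  3  4  5  6  7  8  9 10 11 12 13 14 15 16 17 18 19 20
G :  0  1  2  0  1  2  0  1  2  3  4  0  1  2  0  1  2  0  1  2  3
Heap A: G(15) = 1.
Heap B: G(8) = 2.
Heap C: G(20) = 3.
Combined Grundy value = 1 ⊕ 2 ⊕ 3 = 0.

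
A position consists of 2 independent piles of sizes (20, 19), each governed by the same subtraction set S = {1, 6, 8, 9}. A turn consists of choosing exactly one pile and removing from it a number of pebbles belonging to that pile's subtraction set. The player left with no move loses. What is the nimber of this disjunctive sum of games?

1

All piles use S = {1, 6, 8, 9}:
G(0) = 0
G(1) = mex{0} = 1
G(2) = mex{1} = 0
G(3) = mex{0} = 1
G(4) = mex{1} = 0
G(5) = mex{0} = 1
G(6) = mex{1,0} = 2
G(7) = mex{2,1} = 0
G(8) = mex{0,0,0} = 1
G(9) = mex{1,1,1,0} = 2
G(10) = mex{2,0,0,1} = 3
G(11) = mex{3,1,1,0} = 2
G(12) = mex{2,2,0,1} = 3
G(13) = mex{3,0,1,0} = 2
G(14) = mex{2,1,2,1} = 0
G(15) = mex{0,2,0,2} = 1
G(16) = mex{1,3,1,0} = 2
G(17) = mex{2,2,2,1} = 0
G(18) = mex{0,3,3,2} = 1
G(19) = mex{1,2,2,3} = 0
G(20) = mex{0,0,3,2} = 1
Pile A: G(20) = 1.
Pile B: G(19) = 0.
Combined Grundy value = 1 ⊕ 0 = 1.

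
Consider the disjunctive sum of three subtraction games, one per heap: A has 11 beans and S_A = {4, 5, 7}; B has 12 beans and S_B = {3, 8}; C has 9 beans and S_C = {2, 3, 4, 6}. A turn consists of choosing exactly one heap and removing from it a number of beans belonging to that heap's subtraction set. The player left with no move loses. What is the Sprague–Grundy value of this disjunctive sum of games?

Heap A, S = {4, 5, 7}:
G(0) = 0
G(1) = mex{} = 0
G(2) = mex{} = 0
G(3) = mex{} = 0
G(4) = mex{0} = 1
G(5) = mex{0,0} = 1
G(6) = mex{0,0} = 1
G(7) = mex{0,0,0} = 1
G(8) = mex{1,0,0} = 2
G(9) = mex{1,1,0} = 2
G(10) = mex{1,1,0} = 2
G(11) = mex{1,1,1} = 0
G_A(11) = 0.
Heap B, S = {3, 8}:
G(0) = 0
G(1) = mex{} = 0
G(2) = mex{} = 0
G(3) = mex{0} = 1
G(4) = mex{0} = 1
G(5) = mex{0} = 1
G(6) = mex{1} = 0
G(7) = mex{1} = 0
G(8) = mex{1,0} = 2
G(9) = mex{0,0} = 1
G(10) = mex{0,0} = 1
G(11) = mex{2,1} = 0
G(12) = mex{1,1} = 0
G_B(12) = 0.
Heap C, S = {2, 3, 4, 6}:
n : 0 1 2 3 4 5 6 7 8 9
G : 0 0 1 1 2 2 3 3 0 0
G_C(9) = 0.
Combined Grundy value = 0 ⊕ 0 ⊕ 0 = 0.

0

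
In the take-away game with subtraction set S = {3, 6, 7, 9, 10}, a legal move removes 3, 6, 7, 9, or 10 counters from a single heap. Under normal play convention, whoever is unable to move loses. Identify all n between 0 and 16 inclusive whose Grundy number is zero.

n :  0  1  2  3  4  5  6  7  8  9 10 11 12 13 14 15 16
G :  0  0  0  1  1  1  2  2  2  3  3  3  4  0  0  0  1
P-positions are exactly the n with G(n) = 0.

0, 1, 2, 13, 14, 15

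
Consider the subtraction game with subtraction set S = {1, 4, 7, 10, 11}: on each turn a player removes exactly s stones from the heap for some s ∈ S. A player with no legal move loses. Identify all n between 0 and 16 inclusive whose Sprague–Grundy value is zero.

G(0) = 0
G(1) = mex{0} = 1
G(2) = mex{1} = 0
G(3) = mex{0} = 1
G(4) = mex{1,0} = 2
G(5) = mex{2,1} = 0
G(6) = mex{0,0} = 1
G(7) = mex{1,1,0} = 2
G(8) = mex{2,2,1} = 0
G(9) = mex{0,0,0} = 1
G(10) = mex{1,1,1,0} = 2
G(11) = mex{2,2,2,1,0} = 3
G(12) = mex{3,0,0,0,1} = 2
G(13) = mex{2,1,1,1,0} = 3
G(14) = mex{3,2,2,2,1} = 0
G(15) = mex{0,3,0,0,2} = 1
G(16) = mex{1,2,1,1,0} = 3
P-positions are exactly the n with G(n) = 0.

0, 2, 5, 8, 14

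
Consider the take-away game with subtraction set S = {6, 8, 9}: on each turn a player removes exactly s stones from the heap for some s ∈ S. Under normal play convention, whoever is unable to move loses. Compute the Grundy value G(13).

G(0) = 0
G(1) = mex{} = 0
G(2) = mex{} = 0
G(3) = mex{} = 0
G(4) = mex{} = 0
G(5) = mex{} = 0
G(6) = mex{0} = 1
G(7) = mex{0} = 1
G(8) = mex{0,0} = 1
G(9) = mex{0,0,0} = 1
G(10) = mex{0,0,0} = 1
G(11) = mex{0,0,0} = 1
G(12) = mex{1,0,0} = 2
G(13) = mex{1,0,0} = 2

2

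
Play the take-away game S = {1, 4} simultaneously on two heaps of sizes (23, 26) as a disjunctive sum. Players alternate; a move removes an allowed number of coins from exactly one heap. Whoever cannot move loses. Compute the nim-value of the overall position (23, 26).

0

All heaps use S = {1, 4}:
G(0) = 0
G(1) = mex{0} = 1
G(2) = mex{1} = 0
G(3) = mex{0} = 1
G(4) = mex{1,0} = 2
G(5) = mex{2,1} = 0
G(6) = mex{0,0} = 1
G(7) = mex{1,1} = 0
G(8) = mex{0,2} = 1
G(9) = mex{1,0} = 2
G(10) = mex{2,1} = 0
G(11) = mex{0,0} = 1
G(12) = mex{1,1} = 0
G(13) = mex{0,2} = 1
G(14) = mex{1,0} = 2
G(15) = mex{2,1} = 0
G(16) = mex{0,0} = 1
G(17) = mex{1,1} = 0
G(18) = mex{0,2} = 1
G(19) = mex{1,0} = 2
G(20) = mex{2,1} = 0
G(21) = mex{0,0} = 1
G(22) = mex{1,1} = 0
G(23) = mex{0,2} = 1
G(24) = mex{1,0} = 2
G(25) = mex{2,1} = 0
G(26) = mex{0,0} = 1
Heap A: G(23) = 1.
Heap B: G(26) = 1.
Combined Grundy value = 1 ⊕ 1 = 0.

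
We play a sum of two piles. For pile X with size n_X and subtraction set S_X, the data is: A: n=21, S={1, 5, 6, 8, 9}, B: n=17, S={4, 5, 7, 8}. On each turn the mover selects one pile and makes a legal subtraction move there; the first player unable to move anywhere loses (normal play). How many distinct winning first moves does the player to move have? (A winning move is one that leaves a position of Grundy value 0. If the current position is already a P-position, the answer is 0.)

1

Pile A, S = {1, 5, 6, 8, 9}:
G(0) = 0
G(1) = mex{0} = 1
G(2) = mex{1} = 0
G(3) = mex{0} = 1
G(4) = mex{1} = 0
G(5) = mex{0,0} = 1
G(6) = mex{1,1,0} = 2
G(7) = mex{2,0,1} = 3
G(8) = mex{3,1,0,0} = 2
G(9) = mex{2,0,1,1,0} = 3
G(10) = mex{3,1,0,0,1} = 2
G(11) = mex{2,2,1,1,0} = 3
G(12) = mex{3,3,2,0,1} = 4
G(13) = mex{4,2,3,1,0} = 5
G(14) = mex{5,3,2,2,1} = 0
G(15) = mex{0,2,3,3,2} = 1
G(16) = mex{1,3,2,2,3} = 0
G(17) = mex{0,4,3,3,2} = 1
G(18) = mex{1,5,4,2,3} = 0
G(19) = mex{0,0,5,3,2} = 1
G(20) = mex{1,1,0,4,3} = 2
G(21) = mex{2,0,1,5,4} = 3
G_A(21) = 3.
Pile B, S = {4, 5, 7, 8}:
n :  0  1  2  3  4  5  6  7  8  9 10 11 12 13 14 15 16 17
G :  0  0  0  0  1  1  1  1  2  2  2  2  0  0  0  0  1  1
G_B(17) = 1.
Combined Grundy value = 3 ⊕ 1 = 2.
A winning move leaves total XOR = 0, i.e. changes one component's Grundy value g to g ⊕ X where X is the current total.
Pile A: need g' = 3⊕2 = 1. Options: 21−1→G=2, 21−5→G=0, 21−6→G=1, 21−8→G=5, 21−9→G=4. Hits: 1.
Pile B: need g' = 1⊕2 = 3. Options: 17−4→G=0, 17−5→G=0, 17−7→G=2, 17−8→G=2. Hits: 0.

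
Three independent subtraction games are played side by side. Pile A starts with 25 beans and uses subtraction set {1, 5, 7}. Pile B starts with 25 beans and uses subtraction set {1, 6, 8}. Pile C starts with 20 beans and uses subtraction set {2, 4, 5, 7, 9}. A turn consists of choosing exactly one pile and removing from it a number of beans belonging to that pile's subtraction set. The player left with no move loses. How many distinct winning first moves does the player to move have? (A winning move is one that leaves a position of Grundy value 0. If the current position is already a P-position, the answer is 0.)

1

Pile A, S = {1, 5, 7}:
n :  0  1  2  3  4  5  6  7  8  9 10 11 12 13 14 15 16 17 18 19 20 21 22 23 24 25
G :  0  1  0  1  0  1  0  1  0  1  0  1  0  1  0  1  0  1  0  1  0  1  0  1  0  1
G_A(25) = 1.
Pile B, S = {1, 6, 8}:
G(0) = 0
G(1) = mex{0} = 1
G(2) = mex{1} = 0
G(3) = mex{0} = 1
G(4) = mex{1} = 0
G(5) = mex{0} = 1
G(6) = mex{1,0} = 2
G(7) = mex{2,1} = 0
G(8) = mex{0,0,0} = 1
G(9) = mex{1,1,1} = 0
G(10) = mex{0,0,0} = 1
G(11) = mex{1,1,1} = 0
G(12) = mex{0,2,0} = 1
G(13) = mex{1,0,1} = 2
G(14) = mex{2,1,2} = 0
G(15) = mex{0,0,0} = 1
G(16) = mex{1,1,1} = 0
G(17) = mex{0,0,0} = 1
G(18) = mex{1,1,1} = 0
G(19) = mex{0,2,0} = 1
G(20) = mex{1,0,1} = 2
G(21) = mex{2,1,2} = 0
G(22) = mex{0,0,0} = 1
G(23) = mex{1,1,1} = 0
G(24) = mex{0,0,0} = 1
G(25) = mex{1,1,1} = 0
G_B(25) = 0.
Pile C, S = {2, 4, 5, 7, 9}:
n :  0  1  2  3  4  5  6  7  8  9 10 11 12 13 14 15 16 17 18 19 20
G :  0  0  1  1  2  2  3  3  4  4  5  0  0  1  1  2  2  3  3  4  4
G_C(20) = 4.
Combined Grundy value = 1 ⊕ 0 ⊕ 4 = 5.
A winning move leaves total XOR = 0, i.e. changes one component's Grundy value g to g ⊕ X where X is the current total.
Pile A: need g' = 1⊕5 = 4. Options: 25−1→G=0, 25−5→G=0, 25−7→G=0. Hits: 0.
Pile B: need g' = 0⊕5 = 5. Options: 25−1→G=1, 25−6→G=1, 25−8→G=1. Hits: 0.
Pile C: need g' = 4⊕5 = 1. Options: 20−2→G=3, 20−4→G=2, 20−5→G=2, 20−7→G=1, 20−9→G=0. Hits: 1.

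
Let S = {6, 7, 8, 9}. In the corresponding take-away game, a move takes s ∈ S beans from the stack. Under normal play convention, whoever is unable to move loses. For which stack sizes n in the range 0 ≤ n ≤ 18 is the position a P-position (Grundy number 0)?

0, 1, 2, 3, 4, 5, 15, 16, 17, 18

n :  0  1  2  3  4  5  6  7  8  9 10 11 12 13 14 15 16 17 18
G :  0  0  0  0  0  0  1  1  1  1  1  1  2  2  2  0  0  0  0
P-positions are exactly the n with G(n) = 0.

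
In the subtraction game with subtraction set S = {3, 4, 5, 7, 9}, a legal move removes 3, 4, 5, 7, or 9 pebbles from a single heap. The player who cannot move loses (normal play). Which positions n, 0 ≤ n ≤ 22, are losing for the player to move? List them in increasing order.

0, 1, 2, 12, 13, 14

n :  0  1  2  3  4  5  6  7  8  9 10 11 12 13 14 15 16 17 18 19 20 21 22
G :  0  0  0  1  1  1  2  2  2  3  3  3  0  0  0  1  1  1  2  2  2  3  3
P-positions are exactly the n with G(n) = 0.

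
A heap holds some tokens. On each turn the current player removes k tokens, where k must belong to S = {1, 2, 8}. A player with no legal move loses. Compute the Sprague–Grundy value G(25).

n :  0  1  2  3  4  5  6  7  8  9 10 11 12 13 14 15 16 17 18 19 20 21 22 23 24 25
G :  0  1  2  0  1  2  0  1  2  0  1  2  0  1  2  0  1  2  0  1  2  0  1  2  0  1

1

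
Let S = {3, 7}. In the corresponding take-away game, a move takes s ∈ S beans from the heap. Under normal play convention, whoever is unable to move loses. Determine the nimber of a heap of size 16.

G(0) = 0
G(1) = mex{} = 0
G(2) = mex{} = 0
G(3) = mex{0} = 1
G(4) = mex{0} = 1
G(5) = mex{0} = 1
G(6) = mex{1} = 0
G(7) = mex{1,0} = 2
G(8) = mex{1,0} = 2
G(9) = mex{0,0} = 1
G(10) = mex{2,1} = 0
G(11) = mex{2,1} = 0
G(12) = mex{1,1} = 0
G(13) = mex{0,0} = 1
G(14) = mex{0,2} = 1
G(15) = mex{0,2} = 1
G(16) = mex{1,1} = 0

0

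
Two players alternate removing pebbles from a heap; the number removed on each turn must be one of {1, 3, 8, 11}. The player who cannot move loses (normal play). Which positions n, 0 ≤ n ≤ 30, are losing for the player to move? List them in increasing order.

G(0) = 0
G(1) = mex{0} = 1
G(2) = mex{1} = 0
G(3) = mex{0,0} = 1
G(4) = mex{1,1} = 0
G(5) = mex{0,0} = 1
G(6) = mex{1,1} = 0
G(7) = mex{0,0} = 1
G(8) = mex{1,1,0} = 2
G(9) = mex{2,0,1} = 3
G(10) = mex{3,1,0} = 2
G(11) = mex{2,2,1,0} = 3
G(12) = mex{3,3,0,1} = 2
G(13) = mex{2,2,1,0} = 3
G(14) = mex{3,3,0,1} = 2
G(15) = mex{2,2,1,0} = 3
G(16) = mex{3,3,2,1} = 0
G(17) = mex{0,2,3,0} = 1
G(18) = mex{1,3,2,1} = 0
G(19) = mex{0,0,3,2} = 1
G(20) = mex{1,1,2,3} = 0
G(21) = mex{0,0,3,2} = 1
G(22) = mex{1,1,2,3} = 0
G(23) = mex{0,0,3,2} = 1
G(24) = mex{1,1,0,3} = 2
G(25) = mex{2,0,1,2} = 3
G(26) = mex{3,1,0,3} = 2
G(27) = mex{2,2,1,0} = 3
G(28) = mex{3,3,0,1} = 2
G(29) = mex{2,2,1,0} = 3
G(30) = mex{3,3,0,1} = 2
P-positions are exactly the n with G(n) = 0.

0, 2, 4, 6, 16, 18, 20, 22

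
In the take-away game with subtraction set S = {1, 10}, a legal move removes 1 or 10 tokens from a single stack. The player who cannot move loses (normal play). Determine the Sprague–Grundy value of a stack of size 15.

G(0) = 0
G(1) = mex{0} = 1
G(2) = mex{1} = 0
G(3) = mex{0} = 1
G(4) = mex{1} = 0
G(5) = mex{0} = 1
G(6) = mex{1} = 0
G(7) = mex{0} = 1
G(8) = mex{1} = 0
G(9) = mex{0} = 1
G(10) = mex{1,0} = 2
G(11) = mex{2,1} = 0
G(12) = mex{0,0} = 1
G(13) = mex{1,1} = 0
G(14) = mex{0,0} = 1
G(15) = mex{1,1} = 0

0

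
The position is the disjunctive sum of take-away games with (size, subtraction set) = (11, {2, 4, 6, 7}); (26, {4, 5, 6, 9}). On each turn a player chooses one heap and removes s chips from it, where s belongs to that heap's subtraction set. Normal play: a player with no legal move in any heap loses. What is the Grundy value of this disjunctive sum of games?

1

Heap A, S = {2, 4, 6, 7}:
n :  0  1  2  3  4  5  6  7  8  9 10 11
G :  0  0  1  1  2  2  3  3  4  0  0  1
G_A(11) = 1.
Heap B, S = {4, 5, 6, 9}:
G(0) = 0
G(1) = mex{} = 0
G(2) = mex{} = 0
G(3) = mex{} = 0
G(4) = mex{0} = 1
G(5) = mex{0,0} = 1
G(6) = mex{0,0,0} = 1
G(7) = mex{0,0,0} = 1
G(8) = mex{1,0,0} = 2
G(9) = mex{1,1,0,0} = 2
G(10) = mex{1,1,1,0} = 2
G(11) = mex{1,1,1,0} = 2
G(12) = mex{2,1,1,0} = 3
G(13) = mex{2,2,1,1} = 0
G(14) = mex{2,2,2,1} = 0
G(15) = mex{2,2,2,1} = 0
G(16) = mex{3,2,2,1} = 0
G(17) = mex{0,3,2,2} = 1
G(18) = mex{0,0,3,2} = 1
G(19) = mex{0,0,0,2} = 1
G(20) = mex{0,0,0,2} = 1
G(21) = mex{1,0,0,3} = 2
G(22) = mex{1,1,0,0} = 2
G(23) = mex{1,1,1,0} = 2
G(24) = mex{1,1,1,0} = 2
G(25) = mex{2,1,1,0} = 3
G(26) = mex{2,2,1,1} = 0
G_B(26) = 0.
Combined Grundy value = 1 ⊕ 0 = 1.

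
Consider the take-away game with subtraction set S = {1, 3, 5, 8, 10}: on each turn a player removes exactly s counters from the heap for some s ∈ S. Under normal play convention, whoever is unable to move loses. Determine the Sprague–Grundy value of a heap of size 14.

n :  0  1  2  3  4  5  6  7  8  9 10 11 12 13 14
G :  0  1  0  1  0  1  0  1  2  3  2  3  2  0  1

1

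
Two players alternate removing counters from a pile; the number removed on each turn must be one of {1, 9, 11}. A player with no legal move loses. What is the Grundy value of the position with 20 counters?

G(0) = 0
G(1) = mex{0} = 1
G(2) = mex{1} = 0
G(3) = mex{0} = 1
G(4) = mex{1} = 0
G(5) = mex{0} = 1
G(6) = mex{1} = 0
G(7) = mex{0} = 1
G(8) = mex{1} = 0
G(9) = mex{0,0} = 1
G(10) = mex{1,1} = 0
G(11) = mex{0,0,0} = 1
G(12) = mex{1,1,1} = 0
G(13) = mex{0,0,0} = 1
G(14) = mex{1,1,1} = 0
G(15) = mex{0,0,0} = 1
G(16) = mex{1,1,1} = 0
G(17) = mex{0,0,0} = 1
G(18) = mex{1,1,1} = 0
G(19) = mex{0,0,0} = 1
G(20) = mex{1,1,1} = 0

0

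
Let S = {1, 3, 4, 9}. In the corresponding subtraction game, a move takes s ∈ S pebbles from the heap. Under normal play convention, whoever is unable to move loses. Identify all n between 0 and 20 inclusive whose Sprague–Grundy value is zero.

0, 2, 7, 12, 14, 19

n :  0  1  2  3  4  5  6  7  8  9 10 11 12 13 14 15 16 17 18 19 20
G :  0  1  0  1  2  3  2  0  1  4  3  2  0  1  0  1  2  3  2  0  1
P-positions are exactly the n with G(n) = 0.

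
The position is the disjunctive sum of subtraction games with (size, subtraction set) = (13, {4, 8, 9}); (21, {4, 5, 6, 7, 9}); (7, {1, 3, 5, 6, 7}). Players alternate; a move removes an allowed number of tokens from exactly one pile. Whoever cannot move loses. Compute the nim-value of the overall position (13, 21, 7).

1

Pile A, S = {4, 8, 9}:
n :  0  1  2  3  4  5  6  7  8  9 10 11 12 13
G :  0  0  0  0  1  1  1  1  2  2  2  2  3  0
G_A(13) = 0.
Pile B, S = {4, 5, 6, 7, 9}:
n :  0  1  2  3  4  5  6  7  8  9 10 11 12 13 14 15 16 17 18 19 20 21
G :  0  0  0  0  1  1  1  1  2  2  2  2  3  0  0  0  0  1  1  1  1  2
G_B(21) = 2.
Pile C, S = {1, 3, 5, 6, 7}:
G(0) = 0
G(1) = mex{0} = 1
G(2) = mex{1} = 0
G(3) = mex{0,0} = 1
G(4) = mex{1,1} = 0
G(5) = mex{0,0,0} = 1
G(6) = mex{1,1,1,0} = 2
G(7) = mex{2,0,0,1,0} = 3
G_C(7) = 3.
Combined Grundy value = 0 ⊕ 2 ⊕ 3 = 1.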